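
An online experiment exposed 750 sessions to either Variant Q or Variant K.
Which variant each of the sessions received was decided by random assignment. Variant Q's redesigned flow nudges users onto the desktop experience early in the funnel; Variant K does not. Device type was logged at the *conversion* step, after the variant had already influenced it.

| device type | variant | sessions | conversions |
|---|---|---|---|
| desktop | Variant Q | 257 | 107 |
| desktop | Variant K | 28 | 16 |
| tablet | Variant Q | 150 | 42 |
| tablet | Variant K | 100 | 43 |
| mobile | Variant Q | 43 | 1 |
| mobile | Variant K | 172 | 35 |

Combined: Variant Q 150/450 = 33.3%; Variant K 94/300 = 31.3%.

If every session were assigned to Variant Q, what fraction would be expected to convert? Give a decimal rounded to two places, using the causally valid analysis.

Variant K is higher inside every device type stratum but Variant Q is higher in aggregate. Whether to stratify depends on how device type relates to the variant.
Stratifying would compare variants among sessions the variants themselves sorted into device type groups — a form of selection on an intermediate. The unconditioned pooled rates give the total causal effect.
So P(outcome | do(Variant Q)) is just the pooled rate for Variant Q: 150/450 = 0.333.

0.33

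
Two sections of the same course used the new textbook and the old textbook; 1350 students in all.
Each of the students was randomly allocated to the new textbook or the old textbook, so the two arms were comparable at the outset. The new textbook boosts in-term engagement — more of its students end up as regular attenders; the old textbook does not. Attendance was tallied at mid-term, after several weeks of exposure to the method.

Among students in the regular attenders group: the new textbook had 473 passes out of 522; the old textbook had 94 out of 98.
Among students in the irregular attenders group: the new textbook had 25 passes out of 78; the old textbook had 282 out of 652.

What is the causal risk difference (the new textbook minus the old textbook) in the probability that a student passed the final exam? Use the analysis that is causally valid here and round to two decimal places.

The stratified and pooled comparisons disagree (the old textbook wins within each mid-term attendance; the new textbook wins overall), so the answer turns on the causal role of mid-term attendance.
Stratifying would compare teaching methods among students the teaching methods themselves sorted into mid-term attendance groups — a form of selection on an intermediate. The unconditioned pooled rates give the total causal effect.
The causal difference is the pooled difference: 0.830 − 0.501 = +0.329.

+0.33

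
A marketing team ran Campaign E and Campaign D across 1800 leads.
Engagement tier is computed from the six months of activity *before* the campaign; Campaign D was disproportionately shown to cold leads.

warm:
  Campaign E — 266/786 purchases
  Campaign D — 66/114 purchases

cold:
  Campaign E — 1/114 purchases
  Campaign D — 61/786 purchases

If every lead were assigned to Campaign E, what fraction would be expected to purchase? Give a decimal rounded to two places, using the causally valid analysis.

Within every engagement tier level Campaign D has the higher rate, yet pooled Campaign E does — Simpson's reversal.
Here engagement tier is a common cause — it drives both which campaign a case falls under and the outcome. The crude comparison mixes populations; the stratum-specific rates are the causally relevant ones.
Standardising Campaign E to the population engagement tier mix: 0.500·266/786 + 0.500·1/114 = 0.174.

0.17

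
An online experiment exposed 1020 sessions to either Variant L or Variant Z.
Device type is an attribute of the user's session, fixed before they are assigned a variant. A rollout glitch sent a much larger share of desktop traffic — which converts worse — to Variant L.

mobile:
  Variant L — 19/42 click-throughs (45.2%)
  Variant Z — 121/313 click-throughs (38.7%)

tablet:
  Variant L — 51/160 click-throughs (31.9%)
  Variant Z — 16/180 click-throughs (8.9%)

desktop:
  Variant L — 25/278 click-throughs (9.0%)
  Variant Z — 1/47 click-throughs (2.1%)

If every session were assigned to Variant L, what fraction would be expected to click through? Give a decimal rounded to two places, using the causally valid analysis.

Device type is set before the variant has any effect — it is not caused by the variant — and it independently drives the outcome. That makes it a confounder, so the causal comparison is within device type levels.
Standardising Variant L to the population device type mix: 0.348·19/42 + 0.333·51/160 + 0.319·25/278 = 0.292.

0.29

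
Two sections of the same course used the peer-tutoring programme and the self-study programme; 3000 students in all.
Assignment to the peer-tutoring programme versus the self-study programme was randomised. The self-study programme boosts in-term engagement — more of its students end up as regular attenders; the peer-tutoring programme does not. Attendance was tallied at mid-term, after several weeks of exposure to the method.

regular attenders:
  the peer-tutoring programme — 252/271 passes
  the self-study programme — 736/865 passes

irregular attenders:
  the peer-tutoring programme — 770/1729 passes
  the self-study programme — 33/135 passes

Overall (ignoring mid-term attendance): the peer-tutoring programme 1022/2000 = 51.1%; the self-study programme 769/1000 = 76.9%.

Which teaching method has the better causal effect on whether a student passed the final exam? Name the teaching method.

the self-study programme

The stratified and pooled comparisons disagree (the peer-tutoring programme wins within each mid-term attendance; the self-study programme wins overall), so the answer turns on the causal role of mid-term attendance.
Mid-term attendance is recorded after the teaching method and is itself shifted by it — it sits on the causal path from teaching method to outcome. Conditioning on a mediator would strip out part of the effect we want; the pooled comparison gives the total causal effect.
Pooled: the peer-tutoring programme 51.1% vs the self-study programme 76.9%; the self-study programme is higher overall.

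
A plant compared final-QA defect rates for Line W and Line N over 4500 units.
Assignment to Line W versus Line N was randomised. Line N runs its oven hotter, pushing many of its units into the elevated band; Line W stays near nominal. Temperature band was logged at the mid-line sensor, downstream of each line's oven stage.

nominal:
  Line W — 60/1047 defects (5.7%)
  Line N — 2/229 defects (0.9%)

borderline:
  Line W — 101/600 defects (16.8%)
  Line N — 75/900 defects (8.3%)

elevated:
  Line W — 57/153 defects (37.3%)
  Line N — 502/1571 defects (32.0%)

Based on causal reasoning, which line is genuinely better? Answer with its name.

Line N is lower inside every in-process temperature band stratum but Line W is lower in aggregate. Whether to stratify depends on how in-process temperature band relates to the line.
The distribution of in-process temperature band is itself part of what the line does — it is an intermediate outcome. Holding it fixed would remove that part of the effect; the total effect is the pooled difference.
Pooled: Line W 12.1% vs Line N 21.4%; Line W is lower overall.

Line W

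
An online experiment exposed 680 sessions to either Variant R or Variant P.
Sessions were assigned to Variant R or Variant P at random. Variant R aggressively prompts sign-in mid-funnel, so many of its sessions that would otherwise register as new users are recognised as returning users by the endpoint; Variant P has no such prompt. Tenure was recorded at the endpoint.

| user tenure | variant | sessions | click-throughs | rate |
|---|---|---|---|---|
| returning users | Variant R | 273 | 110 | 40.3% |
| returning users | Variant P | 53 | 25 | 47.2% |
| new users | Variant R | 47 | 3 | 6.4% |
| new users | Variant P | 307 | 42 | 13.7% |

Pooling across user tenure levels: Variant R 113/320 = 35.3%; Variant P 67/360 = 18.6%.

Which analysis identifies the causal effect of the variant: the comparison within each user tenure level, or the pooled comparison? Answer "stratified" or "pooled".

pooled

Because the variant influences user tenure, user tenure is a post-treatment mediator, not a confounder. Stratifying on it would bias the estimate; the causal effect is the crude pooled difference.
Pooled: Variant R 35.3% vs Variant P 18.6%; Variant R is higher overall.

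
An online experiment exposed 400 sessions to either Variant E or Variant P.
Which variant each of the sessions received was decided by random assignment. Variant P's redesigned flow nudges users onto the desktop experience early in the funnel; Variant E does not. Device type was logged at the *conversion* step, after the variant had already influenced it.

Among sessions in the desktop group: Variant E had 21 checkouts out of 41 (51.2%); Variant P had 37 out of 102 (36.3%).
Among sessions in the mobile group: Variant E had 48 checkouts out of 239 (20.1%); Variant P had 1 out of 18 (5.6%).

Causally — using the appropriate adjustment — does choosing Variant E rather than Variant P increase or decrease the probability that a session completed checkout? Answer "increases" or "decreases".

decreases

The distribution of device type is itself part of what the variant does — it is an intermediate outcome. Holding it fixed would remove that part of the effect; the total effect is the pooled difference.
Pooled: Variant E 24.6% vs Variant P 31.7%; Variant P is higher overall.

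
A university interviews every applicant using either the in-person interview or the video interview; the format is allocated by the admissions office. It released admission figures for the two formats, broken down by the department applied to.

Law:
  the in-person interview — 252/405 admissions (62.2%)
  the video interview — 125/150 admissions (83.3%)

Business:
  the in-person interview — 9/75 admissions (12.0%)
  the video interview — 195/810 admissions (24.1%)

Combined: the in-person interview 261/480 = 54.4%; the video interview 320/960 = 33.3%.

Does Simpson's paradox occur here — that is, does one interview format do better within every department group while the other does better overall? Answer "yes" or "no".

Within each department level (Law 62.2% vs 83.3%; Business 12.0% vs 24.1%), the video interview has the higher rate every time. Pooled: 54.4% vs 33.3% — the in-person interview has the higher rate overall. The two comparisons disagree.

yes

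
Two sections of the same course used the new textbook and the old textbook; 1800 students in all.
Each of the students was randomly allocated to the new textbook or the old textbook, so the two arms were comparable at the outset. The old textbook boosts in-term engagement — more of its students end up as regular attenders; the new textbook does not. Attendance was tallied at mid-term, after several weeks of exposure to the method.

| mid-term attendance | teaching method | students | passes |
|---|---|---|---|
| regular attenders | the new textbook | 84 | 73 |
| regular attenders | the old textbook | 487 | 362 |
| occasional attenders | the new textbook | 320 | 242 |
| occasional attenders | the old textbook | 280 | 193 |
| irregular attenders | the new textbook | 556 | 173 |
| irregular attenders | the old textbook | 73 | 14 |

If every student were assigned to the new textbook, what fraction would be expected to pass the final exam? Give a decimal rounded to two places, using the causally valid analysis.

0.51

The mid-term attendance-specific comparison favours the new textbook throughout, but the pooled figures favour the old textbook. The question is whether to condition on mid-term attendance.
Because the teaching method influences mid-term attendance, mid-term attendance is a post-treatment mediator, not a confounder. Stratifying on it would bias the estimate; the causal effect is the crude pooled difference.
So P(outcome | do(the new textbook)) is just the pooled rate for the new textbook: 488/960 = 0.508.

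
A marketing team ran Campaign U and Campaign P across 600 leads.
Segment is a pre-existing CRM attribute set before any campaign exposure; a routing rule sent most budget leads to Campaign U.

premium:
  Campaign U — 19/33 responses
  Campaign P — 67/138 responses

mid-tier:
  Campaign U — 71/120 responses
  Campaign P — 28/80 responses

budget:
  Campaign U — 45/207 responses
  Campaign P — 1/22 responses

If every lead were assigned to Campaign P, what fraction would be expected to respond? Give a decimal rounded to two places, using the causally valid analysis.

0.27

Customer segment satisfies the back-door criterion: it is not a descendant of the campaign, and it blocks the spurious path from campaign to outcome. Adjusting for it (i.e., using the within-customer segment rates) gives the causal effect.
Standardising Campaign P to the population customer segment mix: 0.285·67/138 + 0.333·28/80 + 0.382·1/22 = 0.272.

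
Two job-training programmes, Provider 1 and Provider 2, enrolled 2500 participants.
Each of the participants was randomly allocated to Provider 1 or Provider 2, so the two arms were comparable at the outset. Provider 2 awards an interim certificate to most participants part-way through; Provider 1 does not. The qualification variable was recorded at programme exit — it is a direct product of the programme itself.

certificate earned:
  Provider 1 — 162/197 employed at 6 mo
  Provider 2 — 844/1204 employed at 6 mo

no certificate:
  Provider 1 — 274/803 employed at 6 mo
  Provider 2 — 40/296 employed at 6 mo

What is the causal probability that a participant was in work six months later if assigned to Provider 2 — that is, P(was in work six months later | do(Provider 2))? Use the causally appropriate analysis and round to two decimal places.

Stratifying would compare programmes among participants the programmes themselves sorted into qualification attained during the programme groups — a form of selection on an intermediate. The unconditioned pooled rates give the total causal effect.
So P(outcome | do(Provider 2)) is just the pooled rate for Provider 2: 884/1500 = 0.589.

0.59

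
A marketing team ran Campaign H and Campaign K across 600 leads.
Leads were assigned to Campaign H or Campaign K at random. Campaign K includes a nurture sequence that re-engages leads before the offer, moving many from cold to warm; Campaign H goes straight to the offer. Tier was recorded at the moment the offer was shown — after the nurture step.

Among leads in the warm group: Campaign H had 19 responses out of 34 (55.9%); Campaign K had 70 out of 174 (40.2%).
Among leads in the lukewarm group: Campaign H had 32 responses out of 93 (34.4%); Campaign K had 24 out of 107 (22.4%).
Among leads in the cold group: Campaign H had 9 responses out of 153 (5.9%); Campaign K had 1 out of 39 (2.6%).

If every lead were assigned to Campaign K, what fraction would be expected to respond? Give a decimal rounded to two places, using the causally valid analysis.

The distribution of engagement tier is itself part of what the campaign does — it is an intermediate outcome. Holding it fixed would remove that part of the effect; the total effect is the pooled difference.
So P(outcome | do(Campaign K)) is just the pooled rate for Campaign K: 95/320 = 0.297.

0.30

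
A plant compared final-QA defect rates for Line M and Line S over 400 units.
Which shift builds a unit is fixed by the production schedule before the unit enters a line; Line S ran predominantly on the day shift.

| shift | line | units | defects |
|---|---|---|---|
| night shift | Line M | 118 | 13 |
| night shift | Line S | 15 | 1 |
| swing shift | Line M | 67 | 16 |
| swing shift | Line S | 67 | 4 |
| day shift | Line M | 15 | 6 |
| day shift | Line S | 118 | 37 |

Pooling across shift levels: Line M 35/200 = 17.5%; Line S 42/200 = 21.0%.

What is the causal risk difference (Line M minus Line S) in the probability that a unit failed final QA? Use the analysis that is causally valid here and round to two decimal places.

+0.10

The stratified and pooled comparisons disagree (Line S wins within each shift; Line M wins overall), so the answer turns on the causal role of shift.
The imbalance in shift arose from how units were allocated, not from anything the line did; and shift independently affects the outcome. The pooled gap is confounded — condition on shift.
Adjusting over the population distribution of shift: 0.333·(0.110−0.067) + 0.335·(0.239−0.060) + 0.333·(0.400−0.314) = +0.103.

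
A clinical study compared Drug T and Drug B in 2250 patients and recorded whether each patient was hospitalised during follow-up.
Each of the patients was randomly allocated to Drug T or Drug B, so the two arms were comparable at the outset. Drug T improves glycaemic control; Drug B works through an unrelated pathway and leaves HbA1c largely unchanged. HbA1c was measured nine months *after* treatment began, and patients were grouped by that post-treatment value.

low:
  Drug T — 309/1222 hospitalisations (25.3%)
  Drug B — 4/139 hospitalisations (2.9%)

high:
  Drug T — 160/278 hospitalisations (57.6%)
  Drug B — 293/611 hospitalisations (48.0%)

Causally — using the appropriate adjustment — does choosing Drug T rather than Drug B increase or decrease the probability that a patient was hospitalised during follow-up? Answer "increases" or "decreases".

HbA1c is recorded after the drug and is itself shifted by it — it sits on the causal path from drug to outcome. Conditioning on a mediator would strip out part of the effect we want; the pooled comparison gives the total causal effect.
Pooled: Drug T 31.3% vs Drug B 39.6%; Drug T is lower overall.

decreases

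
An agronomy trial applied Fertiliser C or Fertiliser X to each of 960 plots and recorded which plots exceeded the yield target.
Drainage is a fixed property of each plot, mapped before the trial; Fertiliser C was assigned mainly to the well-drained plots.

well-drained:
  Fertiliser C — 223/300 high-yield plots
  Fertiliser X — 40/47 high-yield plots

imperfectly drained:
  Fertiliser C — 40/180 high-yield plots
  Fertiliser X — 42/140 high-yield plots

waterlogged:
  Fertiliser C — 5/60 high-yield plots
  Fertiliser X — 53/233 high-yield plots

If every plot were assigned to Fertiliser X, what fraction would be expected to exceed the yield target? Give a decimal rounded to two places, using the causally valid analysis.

Here field drainage is a common cause — it drives both which fertiliser a case falls under and the outcome. The crude comparison mixes populations; the stratum-specific rates are the causally relevant ones.
Standardising Fertiliser X to the population field drainage mix: 0.361·40/47 + 0.333·42/140 + 0.305·53/233 = 0.477.

0.48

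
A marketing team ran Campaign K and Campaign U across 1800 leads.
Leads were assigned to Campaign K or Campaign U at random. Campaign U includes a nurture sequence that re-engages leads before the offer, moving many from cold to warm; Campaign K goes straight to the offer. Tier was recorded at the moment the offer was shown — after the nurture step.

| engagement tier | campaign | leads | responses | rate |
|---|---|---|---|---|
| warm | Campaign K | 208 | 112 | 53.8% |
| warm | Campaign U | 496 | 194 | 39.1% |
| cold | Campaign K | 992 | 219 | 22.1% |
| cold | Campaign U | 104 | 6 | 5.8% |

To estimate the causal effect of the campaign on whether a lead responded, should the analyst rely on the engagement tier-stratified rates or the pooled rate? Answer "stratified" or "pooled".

pooled

The stratified and pooled comparisons disagree (Campaign K wins within each engagement tier; Campaign U wins overall), so the answer turns on the causal role of engagement tier.
Engagement tier is downstream of the campaign. One should not condition on a consequence of treatment, so the overall rates are the right comparison.
Pooled: Campaign K 27.6% vs Campaign U 33.3%; Campaign U is higher overall.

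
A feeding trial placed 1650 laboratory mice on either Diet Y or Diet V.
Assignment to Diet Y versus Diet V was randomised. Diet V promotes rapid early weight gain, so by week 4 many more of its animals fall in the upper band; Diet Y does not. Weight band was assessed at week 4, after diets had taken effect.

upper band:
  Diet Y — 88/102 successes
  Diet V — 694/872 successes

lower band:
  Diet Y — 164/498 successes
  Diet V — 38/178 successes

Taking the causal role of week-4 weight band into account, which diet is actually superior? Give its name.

Diet V

The stratified and pooled comparisons disagree (Diet Y wins within each week-4 weight band; Diet V wins overall), so the answer turns on the causal role of week-4 weight band.
Week-4 weight band is downstream of the diet. One should not condition on a consequence of treatment, so the overall rates are the right comparison.
Pooled: Diet Y 42.0% vs Diet V 69.7%; Diet V is higher overall.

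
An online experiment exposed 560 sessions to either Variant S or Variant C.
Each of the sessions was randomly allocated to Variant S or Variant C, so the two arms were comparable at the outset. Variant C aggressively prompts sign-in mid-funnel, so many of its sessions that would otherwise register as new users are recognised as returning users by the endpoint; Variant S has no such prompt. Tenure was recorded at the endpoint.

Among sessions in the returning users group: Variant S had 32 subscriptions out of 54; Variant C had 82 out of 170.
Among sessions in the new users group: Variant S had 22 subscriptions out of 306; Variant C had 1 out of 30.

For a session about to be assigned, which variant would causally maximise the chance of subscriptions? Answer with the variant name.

Within every user tenure level Variant S has the higher rate, yet pooled Variant C does — Simpson's reversal.
User tenure is downstream of the variant. One should not condition on a consequence of treatment, so the overall rates are the right comparison.
Pooled: Variant S 15.0% vs Variant C 41.5%; Variant C is higher overall.

Variant C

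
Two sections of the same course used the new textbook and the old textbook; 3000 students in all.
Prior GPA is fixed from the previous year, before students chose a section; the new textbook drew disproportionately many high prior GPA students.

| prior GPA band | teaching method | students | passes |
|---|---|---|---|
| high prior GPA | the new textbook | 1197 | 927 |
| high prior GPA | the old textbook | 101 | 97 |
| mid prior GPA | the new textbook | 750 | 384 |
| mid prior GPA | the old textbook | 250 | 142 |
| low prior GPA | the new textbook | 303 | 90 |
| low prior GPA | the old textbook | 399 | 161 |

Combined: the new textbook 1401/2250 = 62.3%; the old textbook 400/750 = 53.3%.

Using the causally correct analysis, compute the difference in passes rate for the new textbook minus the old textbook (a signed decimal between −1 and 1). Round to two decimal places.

-0.12

Within every prior GPA band level the old textbook has the higher rate, yet pooled the new textbook does — Simpson's reversal.
Prior GPA band satisfies the back-door criterion: it is not a descendant of the teaching method, and it blocks the spurious path from teaching method to outcome. Adjusting for it (i.e., using the within-prior GPA band rates) gives the causal effect.
Adjusting over the population distribution of prior GPA band: 0.433·(0.774−0.960) + 0.333·(0.512−0.568) + 0.234·(0.297−0.404) = -0.124.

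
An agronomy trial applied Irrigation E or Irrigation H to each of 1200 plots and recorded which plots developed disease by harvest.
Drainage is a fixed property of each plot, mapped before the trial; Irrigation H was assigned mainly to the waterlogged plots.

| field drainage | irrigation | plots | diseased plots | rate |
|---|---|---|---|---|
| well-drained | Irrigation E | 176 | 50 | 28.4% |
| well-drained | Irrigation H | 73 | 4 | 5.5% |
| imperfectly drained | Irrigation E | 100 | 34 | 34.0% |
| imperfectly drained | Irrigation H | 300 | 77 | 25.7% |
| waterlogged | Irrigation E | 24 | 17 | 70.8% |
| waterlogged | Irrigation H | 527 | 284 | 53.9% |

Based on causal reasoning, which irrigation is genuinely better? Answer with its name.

Irrigation H

The imbalance in field drainage arose from how plots were allocated, not from anything the irrigation did; and field drainage independently affects the outcome. The pooled gap is confounded — condition on field drainage.
Within each level — well-drained: 28.4% vs 5.5%; imperfectly drained: 34.0% vs 25.7%; waterlogged: 70.8% vs 53.9% — Irrigation H is lower every time.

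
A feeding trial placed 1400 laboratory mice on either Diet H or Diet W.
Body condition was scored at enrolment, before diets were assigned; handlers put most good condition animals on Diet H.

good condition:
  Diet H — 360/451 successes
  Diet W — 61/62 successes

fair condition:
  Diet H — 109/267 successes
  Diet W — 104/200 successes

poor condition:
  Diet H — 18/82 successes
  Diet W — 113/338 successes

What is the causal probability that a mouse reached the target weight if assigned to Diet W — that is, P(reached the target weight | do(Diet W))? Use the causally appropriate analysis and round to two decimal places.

Starting body condition differs across diets for reasons unrelated to any effect of the diet itself, and it separately predicts the outcome — a classic confounder. We must compare within starting body condition levels.
Standardising Diet W to the population starting body condition mix: 0.366·61/62 + 0.334·104/200 + 0.300·113/338 = 0.634.

0.63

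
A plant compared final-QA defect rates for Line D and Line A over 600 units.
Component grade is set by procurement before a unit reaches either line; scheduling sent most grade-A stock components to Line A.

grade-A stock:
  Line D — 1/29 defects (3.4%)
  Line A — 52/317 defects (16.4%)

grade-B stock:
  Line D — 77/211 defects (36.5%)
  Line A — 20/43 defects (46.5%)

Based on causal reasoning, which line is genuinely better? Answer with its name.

Line D

Line D is lower inside every component grade stratum but Line A is lower in aggregate. Whether to stratify depends on how component grade relates to the line.
Nothing the line does changes component grade; the imbalance is an allocation artefact. With component grade also predicting the outcome, the pooled figure is confounded, and the within-stratum comparison is the causal one.
Within each level — grade-A stock: 3.4% vs 16.4%; grade-B stock: 36.5% vs 46.5% — Line D is lower every time.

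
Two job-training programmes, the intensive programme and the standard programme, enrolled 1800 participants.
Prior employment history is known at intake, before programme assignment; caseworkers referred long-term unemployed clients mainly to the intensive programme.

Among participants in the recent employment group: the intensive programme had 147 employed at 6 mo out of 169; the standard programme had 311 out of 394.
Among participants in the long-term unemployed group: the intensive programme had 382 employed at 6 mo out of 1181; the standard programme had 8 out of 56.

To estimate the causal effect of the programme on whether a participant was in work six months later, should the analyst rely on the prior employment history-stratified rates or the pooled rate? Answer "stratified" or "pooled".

Within every prior employment history level the intensive programme has the higher rate, yet pooled the standard programme does — Simpson's reversal.
Prior employment history differs across programmes for reasons unrelated to any effect of the programme itself, and it separately predicts the outcome — a classic confounder. We must compare within prior employment history levels.
Within each level — recent employment: 87.0% vs 78.9%; long-term unemployed: 32.3% vs 14.3% — the intensive programme is higher every time.

stratified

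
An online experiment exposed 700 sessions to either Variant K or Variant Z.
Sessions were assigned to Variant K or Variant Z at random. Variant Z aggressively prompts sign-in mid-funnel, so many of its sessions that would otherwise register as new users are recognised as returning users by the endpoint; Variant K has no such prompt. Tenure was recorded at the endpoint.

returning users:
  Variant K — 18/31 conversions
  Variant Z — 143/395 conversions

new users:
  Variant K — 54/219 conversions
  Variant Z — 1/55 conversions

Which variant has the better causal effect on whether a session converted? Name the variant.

User tenure lies on the pathway variant → user tenure → outcome, so adjusting for it blocks the indirect effect. For the total causal effect of variant, use the unadjusted pooled rates.
Pooled: Variant K 28.8% vs Variant Z 32.0%; Variant Z is higher overall.

Variant Z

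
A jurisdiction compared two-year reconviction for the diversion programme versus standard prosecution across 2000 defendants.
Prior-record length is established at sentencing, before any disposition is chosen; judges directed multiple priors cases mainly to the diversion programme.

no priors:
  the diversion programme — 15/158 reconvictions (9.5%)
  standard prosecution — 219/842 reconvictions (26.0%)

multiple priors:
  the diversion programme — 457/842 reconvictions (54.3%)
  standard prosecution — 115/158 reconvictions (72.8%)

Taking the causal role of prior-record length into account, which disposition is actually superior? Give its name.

Prior-record length satisfies the back-door criterion: it is not a descendant of the disposition, and it blocks the spurious path from disposition to outcome. Adjusting for it (i.e., using the within-prior-record length rates) gives the causal effect.
Within each level — no priors: 9.5% vs 26.0%; multiple priors: 54.3% vs 72.8% — the diversion programme is lower every time.

the diversion programme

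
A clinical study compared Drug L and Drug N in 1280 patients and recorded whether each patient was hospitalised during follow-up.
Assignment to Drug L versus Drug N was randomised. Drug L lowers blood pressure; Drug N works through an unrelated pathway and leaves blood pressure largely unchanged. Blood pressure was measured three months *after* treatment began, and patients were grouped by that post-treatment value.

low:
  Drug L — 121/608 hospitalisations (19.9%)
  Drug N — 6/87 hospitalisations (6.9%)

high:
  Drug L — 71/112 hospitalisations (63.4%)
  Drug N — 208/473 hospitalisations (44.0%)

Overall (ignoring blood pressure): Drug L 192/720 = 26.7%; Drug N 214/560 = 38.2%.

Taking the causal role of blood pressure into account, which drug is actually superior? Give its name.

Drug L

The stratified and pooled comparisons disagree (Drug N wins within each blood pressure; Drug L wins overall), so the answer turns on the causal role of blood pressure.
Blood pressure is downstream of the drug. One should not condition on a consequence of treatment, so the overall rates are the right comparison.
Pooled: Drug L 26.7% vs Drug N 38.2%; Drug L is lower overall.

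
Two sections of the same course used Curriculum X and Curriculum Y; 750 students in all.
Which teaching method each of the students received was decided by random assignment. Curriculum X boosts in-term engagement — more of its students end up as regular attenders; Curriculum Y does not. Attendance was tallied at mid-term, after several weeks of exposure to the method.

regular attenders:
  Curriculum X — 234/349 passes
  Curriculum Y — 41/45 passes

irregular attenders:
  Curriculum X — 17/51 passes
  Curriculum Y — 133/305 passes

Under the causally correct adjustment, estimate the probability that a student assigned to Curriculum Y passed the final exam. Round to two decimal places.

0.50

Within every mid-term attendance level Curriculum Y has the higher rate, yet pooled Curriculum X does — Simpson's reversal.
The distribution of mid-term attendance is itself part of what the teaching method does — it is an intermediate outcome. Holding it fixed would remove that part of the effect; the total effect is the pooled difference.
So P(outcome | do(Curriculum Y)) is just the pooled rate for Curriculum Y: 174/350 = 0.497.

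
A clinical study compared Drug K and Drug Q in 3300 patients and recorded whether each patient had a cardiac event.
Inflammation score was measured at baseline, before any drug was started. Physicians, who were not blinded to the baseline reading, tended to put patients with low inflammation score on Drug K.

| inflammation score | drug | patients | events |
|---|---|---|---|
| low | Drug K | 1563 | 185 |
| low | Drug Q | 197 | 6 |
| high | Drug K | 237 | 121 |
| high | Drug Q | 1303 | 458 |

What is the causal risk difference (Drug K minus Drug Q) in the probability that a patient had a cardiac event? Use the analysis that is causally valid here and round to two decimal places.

The inflammation score-specific comparison favours Drug Q throughout, but the pooled figures favour Drug K. The question is whether to condition on inflammation score.
The imbalance in inflammation score arose from how patients were allocated, not from anything the drug did; and inflammation score independently affects the outcome. The pooled gap is confounded — condition on inflammation score.
Adjusting over the population distribution of inflammation score: 0.533·(0.118−0.030) + 0.467·(0.511−0.351) = +0.121.

+0.12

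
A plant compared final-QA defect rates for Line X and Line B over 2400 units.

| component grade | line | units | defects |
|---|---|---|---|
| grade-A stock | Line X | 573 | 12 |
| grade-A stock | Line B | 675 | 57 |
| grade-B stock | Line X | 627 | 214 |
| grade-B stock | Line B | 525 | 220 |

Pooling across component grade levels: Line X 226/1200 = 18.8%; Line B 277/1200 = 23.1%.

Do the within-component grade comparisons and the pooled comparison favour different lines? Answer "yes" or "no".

Within each component grade level (grade-A stock 2.1% vs 8.4%; grade-B stock 34.1% vs 41.9%), Line X has the lower rate every time. Pooled: 18.8% vs 23.1% — Line X has the lower rate overall. They agree.

no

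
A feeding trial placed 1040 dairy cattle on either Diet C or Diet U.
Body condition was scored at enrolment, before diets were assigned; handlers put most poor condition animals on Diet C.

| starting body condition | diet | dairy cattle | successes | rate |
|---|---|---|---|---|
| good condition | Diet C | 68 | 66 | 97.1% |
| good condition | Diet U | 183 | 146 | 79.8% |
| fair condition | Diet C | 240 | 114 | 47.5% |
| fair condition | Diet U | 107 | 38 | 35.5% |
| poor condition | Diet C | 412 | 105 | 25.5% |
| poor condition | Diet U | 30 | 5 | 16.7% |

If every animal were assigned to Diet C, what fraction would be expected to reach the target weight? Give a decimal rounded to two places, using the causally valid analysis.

0.50

The starting body condition-specific comparison favours Diet C throughout, but the pooled figures favour Diet U. The question is whether to condition on starting body condition.
Here starting body condition is a common cause — it drives both which diet a case falls under and the outcome. The crude comparison mixes populations; the stratum-specific rates are the causally relevant ones.
Standardising Diet C to the population starting body condition mix: 0.241·66/68 + 0.334·114/240 + 0.425·105/412 = 0.501.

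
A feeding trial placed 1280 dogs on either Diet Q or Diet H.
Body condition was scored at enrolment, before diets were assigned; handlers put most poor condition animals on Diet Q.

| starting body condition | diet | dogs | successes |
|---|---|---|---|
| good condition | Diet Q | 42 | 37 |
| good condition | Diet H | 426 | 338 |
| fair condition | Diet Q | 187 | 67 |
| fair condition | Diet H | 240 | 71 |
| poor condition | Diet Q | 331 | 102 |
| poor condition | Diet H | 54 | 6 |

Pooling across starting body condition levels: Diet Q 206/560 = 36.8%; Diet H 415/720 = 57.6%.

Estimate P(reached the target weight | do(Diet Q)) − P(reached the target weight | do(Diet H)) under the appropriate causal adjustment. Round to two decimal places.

+0.11

Within every starting body condition level Diet Q has the higher rate, yet pooled Diet H does — Simpson's reversal.
Here starting body condition is a common cause — it drives both which diet a case falls under and the outcome. The crude comparison mixes populations; the stratum-specific rates are the causally relevant ones.
Adjusting over the population distribution of starting body condition: 0.366·(0.881−0.793) + 0.334·(0.358−0.296) + 0.301·(0.308−0.111) = +0.112.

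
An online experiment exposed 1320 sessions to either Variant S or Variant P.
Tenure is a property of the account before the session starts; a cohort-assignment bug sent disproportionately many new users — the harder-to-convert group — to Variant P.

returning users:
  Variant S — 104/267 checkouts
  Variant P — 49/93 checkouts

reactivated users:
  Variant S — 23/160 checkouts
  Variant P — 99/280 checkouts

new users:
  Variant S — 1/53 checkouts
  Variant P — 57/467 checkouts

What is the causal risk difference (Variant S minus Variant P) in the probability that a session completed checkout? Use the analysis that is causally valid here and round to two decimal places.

Variant P is higher inside every user tenure stratum but Variant S is higher in aggregate. Whether to stratify depends on how user tenure relates to the variant.
User tenure satisfies the back-door criterion: it is not a descendant of the variant, and it blocks the spurious path from variant to outcome. Adjusting for it (i.e., using the within-user tenure rates) gives the causal effect.
Adjusting over the population distribution of user tenure: 0.273·(0.390−0.527) + 0.333·(0.144−0.354) + 0.394·(0.019−0.122) = -0.148.

-0.15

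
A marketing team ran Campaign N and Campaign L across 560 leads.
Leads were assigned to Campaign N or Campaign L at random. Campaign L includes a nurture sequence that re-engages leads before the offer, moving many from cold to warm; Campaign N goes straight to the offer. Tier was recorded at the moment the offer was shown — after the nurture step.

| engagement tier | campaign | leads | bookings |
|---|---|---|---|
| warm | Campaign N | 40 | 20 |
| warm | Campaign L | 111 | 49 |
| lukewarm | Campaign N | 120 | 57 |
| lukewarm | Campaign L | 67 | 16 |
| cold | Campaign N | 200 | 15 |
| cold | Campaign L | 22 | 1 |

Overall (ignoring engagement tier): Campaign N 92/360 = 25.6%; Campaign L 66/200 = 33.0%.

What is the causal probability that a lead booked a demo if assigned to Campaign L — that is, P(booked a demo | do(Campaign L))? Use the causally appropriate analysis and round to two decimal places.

0.33

Stratifying would compare campaigns among leads the campaigns themselves sorted into engagement tier groups — a form of selection on an intermediate. The unconditioned pooled rates give the total causal effect.
So P(outcome | do(Campaign L)) is just the pooled rate for Campaign L: 66/200 = 0.330.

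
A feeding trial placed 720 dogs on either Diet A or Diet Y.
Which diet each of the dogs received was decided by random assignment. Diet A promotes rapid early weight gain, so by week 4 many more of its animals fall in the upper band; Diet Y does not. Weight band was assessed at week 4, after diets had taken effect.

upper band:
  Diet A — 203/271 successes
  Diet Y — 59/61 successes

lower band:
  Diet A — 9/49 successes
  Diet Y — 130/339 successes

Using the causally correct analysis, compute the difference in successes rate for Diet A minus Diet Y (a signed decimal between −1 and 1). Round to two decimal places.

+0.19

The week-4 weight band-specific comparison favours Diet Y throughout, but the pooled figures favour Diet A. The question is whether to condition on week-4 weight band.
Week-4 weight band is recorded after the diet and is itself shifted by it — it sits on the causal path from diet to outcome. Conditioning on a mediator would strip out part of the effect we want; the pooled comparison gives the total causal effect.
The causal difference is the pooled difference: 0.662 − 0.472 = +0.190.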